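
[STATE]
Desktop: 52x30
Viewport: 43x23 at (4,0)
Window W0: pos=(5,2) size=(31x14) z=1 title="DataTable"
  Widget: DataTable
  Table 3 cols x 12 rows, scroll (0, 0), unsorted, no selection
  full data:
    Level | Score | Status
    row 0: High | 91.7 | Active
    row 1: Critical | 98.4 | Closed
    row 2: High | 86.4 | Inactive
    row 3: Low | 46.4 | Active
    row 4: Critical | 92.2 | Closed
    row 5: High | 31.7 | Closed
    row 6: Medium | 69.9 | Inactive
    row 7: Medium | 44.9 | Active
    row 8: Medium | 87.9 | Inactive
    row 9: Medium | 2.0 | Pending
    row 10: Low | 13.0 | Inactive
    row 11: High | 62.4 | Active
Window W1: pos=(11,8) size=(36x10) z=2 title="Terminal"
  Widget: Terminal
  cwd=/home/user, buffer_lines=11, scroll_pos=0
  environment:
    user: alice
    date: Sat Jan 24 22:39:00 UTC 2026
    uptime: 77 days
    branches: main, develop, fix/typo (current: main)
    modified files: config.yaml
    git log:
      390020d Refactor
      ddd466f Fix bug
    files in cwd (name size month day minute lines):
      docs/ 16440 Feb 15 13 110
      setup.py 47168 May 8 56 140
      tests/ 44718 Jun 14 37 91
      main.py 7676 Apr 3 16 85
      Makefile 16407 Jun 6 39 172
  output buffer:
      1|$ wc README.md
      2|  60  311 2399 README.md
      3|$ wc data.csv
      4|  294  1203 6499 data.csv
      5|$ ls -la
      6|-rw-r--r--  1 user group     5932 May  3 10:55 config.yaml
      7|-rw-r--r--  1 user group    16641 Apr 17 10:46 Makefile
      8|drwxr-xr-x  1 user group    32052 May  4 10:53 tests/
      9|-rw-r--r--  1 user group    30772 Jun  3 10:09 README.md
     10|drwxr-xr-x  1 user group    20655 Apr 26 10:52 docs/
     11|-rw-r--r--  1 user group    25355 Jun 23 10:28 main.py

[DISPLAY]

                                           
                                           
 ┏━━━━━━━━━━━━━━━━━━━━━━━━━━━━━┓           
 ┃ DataTable                   ┃           
 ┠─────────────────────────────┨           
 ┃Level   │Score│Status        ┃           
 ┃────────┼─────┼────────      ┃           
 ┃High    │91.7 │Active        ┃           
 ┃Criti┏━━━━━━━━━━━━━━━━━━━━━━━━━━━━━━━━━━┓
 ┃High ┃ Terminal                         ┃
 ┃Low  ┠──────────────────────────────────┨
 ┃Criti┃$ wc README.md                    ┃
 ┃High ┃  60  311 2399 README.md          ┃
 ┃Mediu┃$ wc data.csv                     ┃
 ┃Mediu┃  294  1203 6499 data.csv         ┃
 ┗━━━━━┃$ ls -la                          ┃
       ┃-rw-r--r--  1 user group     5932 ┃
       ┗━━━━━━━━━━━━━━━━━━━━━━━━━━━━━━━━━━┛
                                           
                                           
                                           
                                           
                                           


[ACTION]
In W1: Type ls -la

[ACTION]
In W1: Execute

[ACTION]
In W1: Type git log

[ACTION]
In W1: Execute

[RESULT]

                                           
                                           
 ┏━━━━━━━━━━━━━━━━━━━━━━━━━━━━━┓           
 ┃ DataTable                   ┃           
 ┠─────────────────────────────┨           
 ┃Level   │Score│Status        ┃           
 ┃────────┼─────┼────────      ┃           
 ┃High    │91.7 │Active        ┃           
 ┃Criti┏━━━━━━━━━━━━━━━━━━━━━━━━━━━━━━━━━━┓
 ┃High ┃ Terminal                         ┃
 ┃Low  ┠──────────────────────────────────┨
 ┃Criti┃-rw-r--r--  1 alice group     7676┃
 ┃High ┃-rw-r--r--  1 alice group    16407┃
 ┃Mediu┃$ git log                         ┃
 ┃Mediu┃390020d Refactor                  ┃
 ┗━━━━━┃ddd466f Fix bug                   ┃
       ┃$ █                               ┃
       ┗━━━━━━━━━━━━━━━━━━━━━━━━━━━━━━━━━━┛
                                           
                                           
                                           
                                           
                                           


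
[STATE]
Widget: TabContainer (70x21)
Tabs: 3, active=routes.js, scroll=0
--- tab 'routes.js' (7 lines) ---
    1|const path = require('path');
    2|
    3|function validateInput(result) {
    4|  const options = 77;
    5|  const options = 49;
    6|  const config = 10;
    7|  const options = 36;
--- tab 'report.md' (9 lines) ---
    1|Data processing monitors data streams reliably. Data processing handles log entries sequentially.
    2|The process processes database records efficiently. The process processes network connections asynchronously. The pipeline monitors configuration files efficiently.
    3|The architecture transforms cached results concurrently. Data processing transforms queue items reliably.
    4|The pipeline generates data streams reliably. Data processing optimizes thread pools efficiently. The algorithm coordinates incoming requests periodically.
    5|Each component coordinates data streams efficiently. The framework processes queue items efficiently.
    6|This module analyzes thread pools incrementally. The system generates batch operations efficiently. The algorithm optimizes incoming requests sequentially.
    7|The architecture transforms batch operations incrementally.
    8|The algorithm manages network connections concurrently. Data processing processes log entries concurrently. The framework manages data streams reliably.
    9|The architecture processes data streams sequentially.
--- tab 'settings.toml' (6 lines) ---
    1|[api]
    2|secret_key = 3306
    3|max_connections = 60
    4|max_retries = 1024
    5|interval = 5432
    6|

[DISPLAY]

[routes.js]│ report.md │ settings.toml                                
──────────────────────────────────────────────────────────────────────
const path = require('path');                                         
                                                                      
function validateInput(result) {                                      
  const options = 77;                                                 
  const options = 49;                                                 
  const config = 10;                                                  
  const options = 36;                                                 
                                                                      
                                                                      
                                                                      
                                                                      
                                                                      
                                                                      
                                                                      
                                                                      
                                                                      
                                                                      
                                                                      
                                                                      


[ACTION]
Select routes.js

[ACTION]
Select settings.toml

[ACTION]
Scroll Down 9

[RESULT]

 routes.js │ report.md │[settings.toml]                               
──────────────────────────────────────────────────────────────────────
                                                                      
                                                                      
                                                                      
                                                                      
                                                                      
                                                                      
                                                                      
                                                                      
                                                                      
                                                                      
                                                                      
                                                                      
                                                                      
                                                                      
                                                                      
                                                                      
                                                                      
                                                                      
                                                                      


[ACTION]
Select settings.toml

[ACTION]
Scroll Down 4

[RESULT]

 routes.js │ report.md │[settings.toml]                               
──────────────────────────────────────────────────────────────────────
interval = 5432                                                       
                                                                      
                                                                      
                                                                      
                                                                      
                                                                      
                                                                      
                                                                      
                                                                      
                                                                      
                                                                      
                                                                      
                                                                      
                                                                      
                                                                      
                                                                      
                                                                      
                                                                      
                                                                      


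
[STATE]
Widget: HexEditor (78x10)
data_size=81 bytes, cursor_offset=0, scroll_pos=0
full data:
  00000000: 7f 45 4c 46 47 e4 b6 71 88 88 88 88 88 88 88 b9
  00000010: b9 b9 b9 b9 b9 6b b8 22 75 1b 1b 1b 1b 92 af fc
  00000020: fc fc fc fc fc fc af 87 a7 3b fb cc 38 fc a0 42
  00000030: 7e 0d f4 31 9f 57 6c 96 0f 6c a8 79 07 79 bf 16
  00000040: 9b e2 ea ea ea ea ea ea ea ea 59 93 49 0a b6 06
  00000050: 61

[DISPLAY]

00000000  7F 45 4c 46 47 e4 b6 71  88 88 88 88 88 88 88 b9  |.ELFG..q........|
00000010  b9 b9 b9 b9 b9 6b b8 22  75 1b 1b 1b 1b 92 af fc  |.....k."u.......|
00000020  fc fc fc fc fc fc af 87  a7 3b fb cc 38 fc a0 42  |.........;..8..B|
00000030  7e 0d f4 31 9f 57 6c 96  0f 6c a8 79 07 79 bf 16  |~..1.Wl..l.y.y..|
00000040  9b e2 ea ea ea ea ea ea  ea ea 59 93 49 0a b6 06  |..........Y.I...|
00000050  61                                                |a               |
                                                                              
                                                                              
                                                                              
                                                                              


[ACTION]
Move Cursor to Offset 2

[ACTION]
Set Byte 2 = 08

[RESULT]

00000000  7f 45 08 46 47 e4 b6 71  88 88 88 88 88 88 88 b9  |.E.FG..q........|
00000010  b9 b9 b9 b9 b9 6b b8 22  75 1b 1b 1b 1b 92 af fc  |.....k."u.......|
00000020  fc fc fc fc fc fc af 87  a7 3b fb cc 38 fc a0 42  |.........;..8..B|
00000030  7e 0d f4 31 9f 57 6c 96  0f 6c a8 79 07 79 bf 16  |~..1.Wl..l.y.y..|
00000040  9b e2 ea ea ea ea ea ea  ea ea 59 93 49 0a b6 06  |..........Y.I...|
00000050  61                                                |a               |
                                                                              
                                                                              
                                                                              
                                                                              


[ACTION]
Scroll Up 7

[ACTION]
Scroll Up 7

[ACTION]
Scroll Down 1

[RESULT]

00000010  b9 b9 b9 b9 b9 6b b8 22  75 1b 1b 1b 1b 92 af fc  |.....k."u.......|
00000020  fc fc fc fc fc fc af 87  a7 3b fb cc 38 fc a0 42  |.........;..8..B|
00000030  7e 0d f4 31 9f 57 6c 96  0f 6c a8 79 07 79 bf 16  |~..1.Wl..l.y.y..|
00000040  9b e2 ea ea ea ea ea ea  ea ea 59 93 49 0a b6 06  |..........Y.I...|
00000050  61                                                |a               |
                                                                              
                                                                              
                                                                              
                                                                              
                                                                              


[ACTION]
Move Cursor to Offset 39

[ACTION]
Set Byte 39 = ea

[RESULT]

00000010  b9 b9 b9 b9 b9 6b b8 22  75 1b 1b 1b 1b 92 af fc  |.....k."u.......|
00000020  fc fc fc fc fc fc af EA  a7 3b fb cc 38 fc a0 42  |.........;..8..B|
00000030  7e 0d f4 31 9f 57 6c 96  0f 6c a8 79 07 79 bf 16  |~..1.Wl..l.y.y..|
00000040  9b e2 ea ea ea ea ea ea  ea ea 59 93 49 0a b6 06  |..........Y.I...|
00000050  61                                                |a               |
                                                                              
                                                                              
                                                                              
                                                                              
                                                                              


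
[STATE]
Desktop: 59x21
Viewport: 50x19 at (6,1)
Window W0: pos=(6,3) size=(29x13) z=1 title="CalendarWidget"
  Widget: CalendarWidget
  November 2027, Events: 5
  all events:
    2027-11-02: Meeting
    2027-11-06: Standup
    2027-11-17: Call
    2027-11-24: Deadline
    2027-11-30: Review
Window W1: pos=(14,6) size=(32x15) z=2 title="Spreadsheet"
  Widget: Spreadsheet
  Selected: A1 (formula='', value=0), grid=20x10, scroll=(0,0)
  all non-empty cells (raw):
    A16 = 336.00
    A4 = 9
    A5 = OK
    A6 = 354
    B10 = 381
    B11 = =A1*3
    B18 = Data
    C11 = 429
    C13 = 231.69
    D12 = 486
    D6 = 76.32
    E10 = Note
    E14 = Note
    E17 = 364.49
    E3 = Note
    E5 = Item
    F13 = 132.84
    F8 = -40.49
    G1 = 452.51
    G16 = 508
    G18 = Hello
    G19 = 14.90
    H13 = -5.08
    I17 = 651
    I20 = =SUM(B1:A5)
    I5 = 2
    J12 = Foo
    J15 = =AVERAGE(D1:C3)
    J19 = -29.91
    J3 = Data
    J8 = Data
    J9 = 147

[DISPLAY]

                                                  
                                                  
┏━━━━━━━━━━━━━━━━━━━━━━━━━━━┓                     
┃ CalendarWidget            ┃                     
┠───────────────────────────┨                     
┃       ┏━━━━━━━━━━━━━━━━━━━━━━━━━━━━━━┓          
┃Mo Tu W┃ Spreadsheet                  ┃          
┃ 1  2* ┠──────────────────────────────┨          
┃ 8  9 1┃A1:                           ┃          
┃15 16 1┃       A       B       C      ┃          
┃22 23 2┃------------------------------┃          
┃29 30* ┃  1      [0]       0       0  ┃          
┃       ┃  2        0       0       0  ┃          
┃       ┃  3        0       0       0  ┃          
┗━━━━━━━┃  4        9       0       0  ┃          
        ┃  5 OK             0       0  ┃          
        ┃  6      354       0       0  ┃          
        ┃  7        0       0       0  ┃          
        ┃  8        0       0       0  ┃          


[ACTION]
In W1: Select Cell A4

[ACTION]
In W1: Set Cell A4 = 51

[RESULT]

                                                  
                                                  
┏━━━━━━━━━━━━━━━━━━━━━━━━━━━┓                     
┃ CalendarWidget            ┃                     
┠───────────────────────────┨                     
┃       ┏━━━━━━━━━━━━━━━━━━━━━━━━━━━━━━┓          
┃Mo Tu W┃ Spreadsheet                  ┃          
┃ 1  2* ┠──────────────────────────────┨          
┃ 8  9 1┃A4: 51                        ┃          
┃15 16 1┃       A       B       C      ┃          
┃22 23 2┃------------------------------┃          
┃29 30* ┃  1        0       0       0  ┃          
┃       ┃  2        0       0       0  ┃          
┃       ┃  3        0       0       0  ┃          
┗━━━━━━━┃  4     [51]       0       0  ┃          
        ┃  5 OK             0       0  ┃          
        ┃  6      354       0       0  ┃          
        ┃  7        0       0       0  ┃          
        ┃  8        0       0       0  ┃          


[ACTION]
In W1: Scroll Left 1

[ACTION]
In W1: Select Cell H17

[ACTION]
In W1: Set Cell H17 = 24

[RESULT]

                                                  
                                                  
┏━━━━━━━━━━━━━━━━━━━━━━━━━━━┓                     
┃ CalendarWidget            ┃                     
┠───────────────────────────┨                     
┃       ┏━━━━━━━━━━━━━━━━━━━━━━━━━━━━━━┓          
┃Mo Tu W┃ Spreadsheet                  ┃          
┃ 1  2* ┠──────────────────────────────┨          
┃ 8  9 1┃H17: 24                       ┃          
┃15 16 1┃       A       B       C      ┃          
┃22 23 2┃------------------------------┃          
┃29 30* ┃  1        0       0       0  ┃          
┃       ┃  2        0       0       0  ┃          
┃       ┃  3        0       0       0  ┃          
┗━━━━━━━┃  4       51       0       0  ┃          
        ┃  5 OK             0       0  ┃          
        ┃  6      354       0       0  ┃          
        ┃  7        0       0       0  ┃          
        ┃  8        0       0       0  ┃          


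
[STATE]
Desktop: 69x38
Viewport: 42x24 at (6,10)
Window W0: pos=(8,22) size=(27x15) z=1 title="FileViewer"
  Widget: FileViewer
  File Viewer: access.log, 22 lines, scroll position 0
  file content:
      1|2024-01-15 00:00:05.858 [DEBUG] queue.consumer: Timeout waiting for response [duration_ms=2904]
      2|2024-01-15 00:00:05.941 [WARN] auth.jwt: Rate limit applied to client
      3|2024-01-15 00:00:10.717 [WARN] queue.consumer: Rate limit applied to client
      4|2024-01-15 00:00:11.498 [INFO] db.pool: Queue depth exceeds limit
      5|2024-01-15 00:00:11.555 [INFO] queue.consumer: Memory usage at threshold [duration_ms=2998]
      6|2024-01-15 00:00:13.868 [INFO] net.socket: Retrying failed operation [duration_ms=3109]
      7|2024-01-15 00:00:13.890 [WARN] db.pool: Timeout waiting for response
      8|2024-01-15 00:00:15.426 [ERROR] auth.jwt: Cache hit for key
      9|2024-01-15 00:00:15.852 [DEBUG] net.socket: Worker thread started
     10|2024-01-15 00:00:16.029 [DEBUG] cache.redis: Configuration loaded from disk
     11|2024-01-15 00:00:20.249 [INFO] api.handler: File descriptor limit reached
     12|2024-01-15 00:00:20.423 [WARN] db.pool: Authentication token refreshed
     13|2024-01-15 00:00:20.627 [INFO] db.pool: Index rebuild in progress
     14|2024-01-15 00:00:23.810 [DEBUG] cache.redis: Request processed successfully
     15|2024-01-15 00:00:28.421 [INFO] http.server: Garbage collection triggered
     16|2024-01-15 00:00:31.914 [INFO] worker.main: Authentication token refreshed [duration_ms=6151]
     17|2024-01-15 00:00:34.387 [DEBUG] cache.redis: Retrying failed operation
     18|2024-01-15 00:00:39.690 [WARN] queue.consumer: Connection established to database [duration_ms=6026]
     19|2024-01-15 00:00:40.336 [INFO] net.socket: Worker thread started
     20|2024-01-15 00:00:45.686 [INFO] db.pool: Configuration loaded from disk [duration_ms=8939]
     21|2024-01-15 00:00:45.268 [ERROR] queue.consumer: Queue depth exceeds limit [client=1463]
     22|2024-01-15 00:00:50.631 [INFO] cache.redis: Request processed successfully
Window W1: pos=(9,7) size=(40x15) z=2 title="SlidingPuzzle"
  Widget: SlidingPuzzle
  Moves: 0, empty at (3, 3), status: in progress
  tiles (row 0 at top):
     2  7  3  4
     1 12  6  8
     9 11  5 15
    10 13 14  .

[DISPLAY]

   ┃┌────┬────┬────┬────┐                 
   ┃│  2 │  7 │  3 │  4 │                 
   ┃├────┼────┼────┼────┤                 
   ┃│  1 │ 12 │  6 │  8 │                 
   ┃├────┼────┼────┼────┤                 
   ┃│  9 │ 11 │  5 │ 15 │                 
   ┃├────┼────┼────┼────┤                 
   ┃│ 10 │ 13 │ 14 │    │                 
   ┃└────┴────┴────┴────┘                 
   ┃Moves: 0                              
   ┃                                      
   ┗━━━━━━━━━━━━━━━━━━━━━━━━━━━━━━━━━━━━━━
  ┏━━━━━━━━━━━━━━━━━━━━━━━━━┓             
  ┃ FileViewer              ┃             
  ┠─────────────────────────┨             
  ┃2024-01-15 00:00:05.858 ▲┃             
  ┃2024-01-15 00:00:05.941 █┃             
  ┃2024-01-15 00:00:10.717 ░┃             
  ┃2024-01-15 00:00:11.498 ░┃             
  ┃2024-01-15 00:00:11.555 ░┃             
  ┃2024-01-15 00:00:13.868 ░┃             
  ┃2024-01-15 00:00:13.890 ░┃             
  ┃2024-01-15 00:00:15.426 ░┃             
  ┃2024-01-15 00:00:15.852 ░┃             


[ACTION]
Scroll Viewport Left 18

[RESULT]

         ┃┌────┬────┬────┬────┐           
         ┃│  2 │  7 │  3 │  4 │           
         ┃├────┼────┼────┼────┤           
         ┃│  1 │ 12 │  6 │  8 │           
         ┃├────┼────┼────┼────┤           
         ┃│  9 │ 11 │  5 │ 15 │           
         ┃├────┼────┼────┼────┤           
         ┃│ 10 │ 13 │ 14 │    │           
         ┃└────┴────┴────┴────┘           
         ┃Moves: 0                        
         ┃                                
         ┗━━━━━━━━━━━━━━━━━━━━━━━━━━━━━━━━
        ┏━━━━━━━━━━━━━━━━━━━━━━━━━┓       
        ┃ FileViewer              ┃       
        ┠─────────────────────────┨       
        ┃2024-01-15 00:00:05.858 ▲┃       
        ┃2024-01-15 00:00:05.941 █┃       
        ┃2024-01-15 00:00:10.717 ░┃       
        ┃2024-01-15 00:00:11.498 ░┃       
        ┃2024-01-15 00:00:11.555 ░┃       
        ┃2024-01-15 00:00:13.868 ░┃       
        ┃2024-01-15 00:00:13.890 ░┃       
        ┃2024-01-15 00:00:15.426 ░┃       
        ┃2024-01-15 00:00:15.852 ░┃       


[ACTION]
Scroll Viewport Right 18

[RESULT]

──┬────┬────┐                 ┃           
7 │  3 │  4 │                 ┃           
──┼────┼────┤                 ┃           
2 │  6 │  8 │                 ┃           
──┼────┼────┤                 ┃           
1 │  5 │ 15 │                 ┃           
──┼────┼────┤                 ┃           
3 │ 14 │    │                 ┃           
──┴────┴────┘                 ┃           
                              ┃           
                              ┃           
━━━━━━━━━━━━━━━━━━━━━━━━━━━━━━┛           
━━━━━━━━━━━━━━━━┓                         
er              ┃                         
────────────────┨                         
5 00:00:05.858 ▲┃                         
5 00:00:05.941 █┃                         
5 00:00:10.717 ░┃                         
5 00:00:11.498 ░┃                         
5 00:00:11.555 ░┃                         
5 00:00:13.868 ░┃                         
5 00:00:13.890 ░┃                         
5 00:00:15.426 ░┃                         
5 00:00:15.852 ░┃                         


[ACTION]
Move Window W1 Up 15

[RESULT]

3 │ 14 │    │                 ┃           
──┴────┴────┘                 ┃           
                              ┃           
                              ┃           
━━━━━━━━━━━━━━━━━━━━━━━━━━━━━━┛           
                                          
                                          
                                          
                                          
                                          
                                          
                                          
━━━━━━━━━━━━━━━━┓                         
er              ┃                         
────────────────┨                         
5 00:00:05.858 ▲┃                         
5 00:00:05.941 █┃                         
5 00:00:10.717 ░┃                         
5 00:00:11.498 ░┃                         
5 00:00:11.555 ░┃                         
5 00:00:13.868 ░┃                         
5 00:00:13.890 ░┃                         
5 00:00:15.426 ░┃                         
5 00:00:15.852 ░┃                         


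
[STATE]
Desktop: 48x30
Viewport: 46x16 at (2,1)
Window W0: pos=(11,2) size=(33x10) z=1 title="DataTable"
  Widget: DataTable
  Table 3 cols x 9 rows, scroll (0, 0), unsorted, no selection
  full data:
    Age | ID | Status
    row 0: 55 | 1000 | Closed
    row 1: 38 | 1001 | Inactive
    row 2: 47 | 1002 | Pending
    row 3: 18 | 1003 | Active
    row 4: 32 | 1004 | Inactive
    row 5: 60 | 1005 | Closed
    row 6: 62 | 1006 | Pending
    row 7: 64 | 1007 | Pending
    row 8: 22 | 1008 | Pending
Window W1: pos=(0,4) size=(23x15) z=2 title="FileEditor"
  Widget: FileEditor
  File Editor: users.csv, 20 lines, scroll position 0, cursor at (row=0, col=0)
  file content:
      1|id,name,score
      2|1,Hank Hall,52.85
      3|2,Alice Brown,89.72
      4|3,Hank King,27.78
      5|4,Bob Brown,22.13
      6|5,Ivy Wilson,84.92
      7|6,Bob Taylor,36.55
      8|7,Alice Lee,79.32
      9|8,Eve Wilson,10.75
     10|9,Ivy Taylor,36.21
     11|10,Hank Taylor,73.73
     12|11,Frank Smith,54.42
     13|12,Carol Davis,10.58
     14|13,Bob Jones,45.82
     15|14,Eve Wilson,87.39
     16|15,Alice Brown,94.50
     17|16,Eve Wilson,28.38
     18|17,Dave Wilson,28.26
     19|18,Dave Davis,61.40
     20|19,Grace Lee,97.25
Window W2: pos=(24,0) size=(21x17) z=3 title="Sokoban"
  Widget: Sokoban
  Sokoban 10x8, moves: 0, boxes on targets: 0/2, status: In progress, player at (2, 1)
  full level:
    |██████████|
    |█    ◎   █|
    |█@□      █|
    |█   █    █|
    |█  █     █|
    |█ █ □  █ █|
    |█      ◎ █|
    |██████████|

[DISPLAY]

                      ┃ Sokoban           ┃   
         ┏━━━━━━━━━━━━┠───────────────────┨   
         ┃ DataTable  ┃██████████         ┃   
━━━━━━━━━━━━━━━━━━━━┓─┃█    ◎   █         ┃   
FileEditor          ┃a┃█@□      █         ┃   
────────────────────┨─┃█   █    █         ┃   
d,name,score       ▲┃o┃█  █     █         ┃   
,Hank Hall,52.85   █┃a┃█ █ □  █ █         ┃   
,Alice Brown,89.72 ░┃n┃█      ◎ █         ┃   
,Hank King,27.78   ░┃t┃██████████         ┃   
,Bob Brown,22.13   ░┃━┃Moves: 0  0/2      ┃   
,Ivy Wilson,84.92  ░┃ ┃                   ┃   
,Bob Taylor,36.55  ░┃ ┃                   ┃   
,Alice Lee,79.32   ░┃ ┃                   ┃   
,Eve Wilson,10.75  ░┃ ┃                   ┃   
,Ivy Taylor,36.21  ░┃ ┗━━━━━━━━━━━━━━━━━━━┛   


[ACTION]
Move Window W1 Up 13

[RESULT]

FileEditor          ┃ ┃ Sokoban           ┃   
────────────────────┨━┠───────────────────┨   
d,name,score       ▲┃ ┃██████████         ┃   
,Hank Hall,52.85   █┃─┃█    ◎   █         ┃   
,Alice Brown,89.72 ░┃a┃█@□      █         ┃   
,Hank King,27.78   ░┃─┃█   █    █         ┃   
,Bob Brown,22.13   ░┃o┃█  █     █         ┃   
,Ivy Wilson,84.92  ░┃a┃█ █ □  █ █         ┃   
,Bob Taylor,36.55  ░┃n┃█      ◎ █         ┃   
,Alice Lee,79.32   ░┃t┃██████████         ┃   
,Eve Wilson,10.75  ░┃━┃Moves: 0  0/2      ┃   
,Ivy Taylor,36.21  ░┃ ┃                   ┃   
0,Hank Taylor,73.73▼┃ ┃                   ┃   
━━━━━━━━━━━━━━━━━━━━┛ ┃                   ┃   
                      ┃                   ┃   
                      ┗━━━━━━━━━━━━━━━━━━━┛   


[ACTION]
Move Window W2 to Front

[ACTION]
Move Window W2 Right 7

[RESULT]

FileEditor          ┃    ┃ Sokoban           ┃
────────────────────┨━━━━┠───────────────────┨
d,name,score       ▲┃    ┃██████████         ┃
,Hank Hall,52.85   █┃────┃█    ◎   █         ┃
,Alice Brown,89.72 ░┃atus┃█@□      █         ┃
,Hank King,27.78   ░┃────┃█   █    █         ┃
,Bob Brown,22.13   ░┃osed┃█  █     █         ┃
,Ivy Wilson,84.92  ░┃acti┃█ █ □  █ █         ┃
,Bob Taylor,36.55  ░┃ndin┃█      ◎ █         ┃
,Alice Lee,79.32   ░┃tive┃██████████         ┃
,Eve Wilson,10.75  ░┃━━━━┃Moves: 0  0/2      ┃
,Ivy Taylor,36.21  ░┃    ┃                   ┃
0,Hank Taylor,73.73▼┃    ┃                   ┃
━━━━━━━━━━━━━━━━━━━━┛    ┃                   ┃
                         ┃                   ┃
                         ┗━━━━━━━━━━━━━━━━━━━┛


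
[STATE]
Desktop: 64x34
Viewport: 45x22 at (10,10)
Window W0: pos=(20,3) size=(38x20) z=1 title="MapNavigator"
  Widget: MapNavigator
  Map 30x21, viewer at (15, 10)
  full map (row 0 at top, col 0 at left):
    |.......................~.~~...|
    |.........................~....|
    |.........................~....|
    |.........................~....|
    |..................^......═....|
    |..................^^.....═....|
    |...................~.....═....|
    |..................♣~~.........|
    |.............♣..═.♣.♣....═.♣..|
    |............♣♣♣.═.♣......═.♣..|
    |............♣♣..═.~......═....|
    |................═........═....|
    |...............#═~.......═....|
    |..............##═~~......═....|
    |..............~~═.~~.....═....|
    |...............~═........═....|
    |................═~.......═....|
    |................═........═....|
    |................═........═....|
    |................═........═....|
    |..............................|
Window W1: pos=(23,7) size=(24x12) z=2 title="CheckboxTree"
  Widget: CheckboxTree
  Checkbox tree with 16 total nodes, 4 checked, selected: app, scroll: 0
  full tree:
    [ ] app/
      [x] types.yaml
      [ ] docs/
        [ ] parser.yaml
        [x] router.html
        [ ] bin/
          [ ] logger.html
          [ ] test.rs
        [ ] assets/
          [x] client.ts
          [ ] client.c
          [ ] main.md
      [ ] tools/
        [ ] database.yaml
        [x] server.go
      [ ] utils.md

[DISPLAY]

          ┃  ┃>[-] app/             ┃..═.... 
          ┃  ┃   [x] types.yaml     ┃....... 
          ┃  ┃   [-] docs/          ┃..═.♣.. 
          ┃  ┃     [ ] parser.yaml  ┃..═.♣.. 
          ┃  ┃     [x] router.html  ┃..═.... 
          ┃  ┃     [ ] bin/         ┃..═.... 
          ┃  ┃       [ ] logger.html┃..═.... 
          ┃  ┃       [ ] test.rs    ┃..═.... 
          ┃  ┗━━━━━━━━━━━━━━━━━━━━━━┛..═.... 
          ┃   ...............~═........═.... 
          ┃   ................═~.......═.... 
          ┃   ................═........═.... 
          ┗━━━━━━━━━━━━━━━━━━━━━━━━━━━━━━━━━━
                                             
                                             
                                             
                                             
                                             
                                             
                                             
                                             
                                             


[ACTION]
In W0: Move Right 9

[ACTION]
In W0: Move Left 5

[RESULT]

          ┃..┃>[-] app/             ┃...     
          ┃..┃   [x] types.yaml     ┃...     
          ┃..┃   [-] docs/          ┃♣..     
          ┃..┃     [ ] parser.yaml  ┃♣..     
          ┃..┃     [x] router.html  ┃...     
          ┃..┃     [ ] bin/         ┃...     
          ┃..┃       [ ] logger.html┃...     
          ┃..┃       [ ] test.rs    ┃...     
          ┃..┗━━━━━━━━━━━━━━━━━━━━━━┛...     
          ┃..............~═........═....     
          ┃...............═~.......═....     
          ┃...............═........═....     
          ┗━━━━━━━━━━━━━━━━━━━━━━━━━━━━━━━━━━
                                             
                                             
                                             
                                             
                                             
                                             
                                             
                                             
                                             


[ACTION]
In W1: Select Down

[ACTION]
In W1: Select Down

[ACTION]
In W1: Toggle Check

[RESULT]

          ┃..┃ [-] app/             ┃...     
          ┃..┃   [x] types.yaml     ┃...     
          ┃..┃>  [x] docs/          ┃♣..     
          ┃..┃     [x] parser.yaml  ┃♣..     
          ┃..┃     [x] router.html  ┃...     
          ┃..┃     [x] bin/         ┃...     
          ┃..┃       [x] logger.html┃...     
          ┃..┃       [x] test.rs    ┃...     
          ┃..┗━━━━━━━━━━━━━━━━━━━━━━┛...     
          ┃..............~═........═....     
          ┃...............═~.......═....     
          ┃...............═........═....     
          ┗━━━━━━━━━━━━━━━━━━━━━━━━━━━━━━━━━━
                                             
                                             
                                             
                                             
                                             
                                             
                                             
                                             
                                             


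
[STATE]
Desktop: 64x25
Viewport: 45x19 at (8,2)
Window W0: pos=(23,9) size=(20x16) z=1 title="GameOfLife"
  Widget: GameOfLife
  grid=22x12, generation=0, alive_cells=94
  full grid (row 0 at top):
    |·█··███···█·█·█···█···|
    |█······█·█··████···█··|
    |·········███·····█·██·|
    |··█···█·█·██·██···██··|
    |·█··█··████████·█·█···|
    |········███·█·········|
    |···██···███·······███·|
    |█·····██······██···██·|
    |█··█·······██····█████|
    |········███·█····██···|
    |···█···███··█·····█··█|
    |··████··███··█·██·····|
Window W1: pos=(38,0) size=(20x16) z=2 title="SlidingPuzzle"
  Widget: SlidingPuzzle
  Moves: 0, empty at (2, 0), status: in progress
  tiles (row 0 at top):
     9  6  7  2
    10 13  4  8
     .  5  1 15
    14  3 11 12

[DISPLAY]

                              ┠──────────────
                              ┃┌────┬────┬───
                              ┃│  9 │  6 │  7
                              ┃├────┼────┼───
                              ┃│ 10 │ 13 │  4
                              ┃├────┼────┼───
                              ┃│    │  5 │  1
               ┏━━━━━━━━━━━━━━┃├────┼────┼───
               ┃ GameOfLife   ┃│ 14 │  3 │ 11
               ┠──────────────┃└────┴────┴───
               ┃Gen: 0        ┃Moves: 0      
               ┃··███···█·█·█·┃              
               ┃·····█·█··████┃              
               ┃·······███····┗━━━━━━━━━━━━━━
               ┃█···█·█·██·██···██┃          
               ┃··█··████████·█·█·┃          
               ┃······███·█·······┃          
               ┃·██···███·······██┃          
               ┃····██······██···█┃          


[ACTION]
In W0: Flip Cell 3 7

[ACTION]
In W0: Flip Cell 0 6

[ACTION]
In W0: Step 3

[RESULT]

                              ┠──────────────
                              ┃┌────┬────┬───
                              ┃│  9 │  6 │  7
                              ┃├────┼────┼───
                              ┃│ 10 │ 13 │  4
                              ┃├────┼────┼───
                              ┃│    │  5 │  1
               ┏━━━━━━━━━━━━━━┃├────┼────┼───
               ┃ GameOfLife   ┃│ 14 │  3 │ 11
               ┠──────────────┃└────┴────┴───
               ┃Gen: 3        ┃Moves: 0      
               ┃·········███·█┃              
               ┃·········█··█·┃              
               ┃·····█····█···┗━━━━━━━━━━━━━━
               ┃···█·█·····█·████·┃          
               ┃···█········██████┃          
               ┃··········██████·█┃          
               ┃··············█·██┃          
               ┃·····█········█··█┃          


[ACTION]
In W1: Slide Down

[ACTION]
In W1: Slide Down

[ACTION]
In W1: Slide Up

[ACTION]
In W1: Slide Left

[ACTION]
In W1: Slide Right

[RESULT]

                              ┠──────────────
                              ┃┌────┬────┬───
                              ┃│  9 │  6 │  7
                              ┃├────┼────┼───
                              ┃│    │ 13 │  4
                              ┃├────┼────┼───
                              ┃│ 10 │  5 │  1
               ┏━━━━━━━━━━━━━━┃├────┼────┼───
               ┃ GameOfLife   ┃│ 14 │  3 │ 11
               ┠──────────────┃└────┴────┴───
               ┃Gen: 3        ┃Moves: 5      
               ┃·········███·█┃              
               ┃·········█··█·┃              
               ┃·····█····█···┗━━━━━━━━━━━━━━
               ┃···█·█·····█·████·┃          
               ┃···█········██████┃          
               ┃··········██████·█┃          
               ┃··············█·██┃          
               ┃·····█········█··█┃          
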